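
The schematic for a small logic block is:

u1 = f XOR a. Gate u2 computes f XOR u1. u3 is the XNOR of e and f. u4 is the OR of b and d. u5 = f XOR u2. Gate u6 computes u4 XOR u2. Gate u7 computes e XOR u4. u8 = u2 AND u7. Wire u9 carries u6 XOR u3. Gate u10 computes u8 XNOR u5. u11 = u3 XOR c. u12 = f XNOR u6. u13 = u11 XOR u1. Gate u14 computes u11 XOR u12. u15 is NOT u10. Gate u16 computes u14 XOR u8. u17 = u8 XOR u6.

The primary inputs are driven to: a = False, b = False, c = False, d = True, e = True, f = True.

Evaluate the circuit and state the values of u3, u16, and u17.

u3 = True  u16 = False  u17 = True

u1 = f XOR a = True XOR False = True
u2 = f XOR u1 = True XOR True = False
u3 = e XNOR f = True XNOR True = True
u4 = b OR d = False OR True = True
u6 = u4 XOR u2 = True XOR False = True
u7 = e XOR u4 = True XOR True = False
u8 = u2 AND u7 = False AND False = False
u11 = u3 XOR c = True XOR False = True
u12 = f XNOR u6 = True XNOR True = True
u14 = u11 XOR u12 = True XOR True = False
u16 = u14 XOR u8 = False XOR False = False
u17 = u8 XOR u6 = False XOR True = True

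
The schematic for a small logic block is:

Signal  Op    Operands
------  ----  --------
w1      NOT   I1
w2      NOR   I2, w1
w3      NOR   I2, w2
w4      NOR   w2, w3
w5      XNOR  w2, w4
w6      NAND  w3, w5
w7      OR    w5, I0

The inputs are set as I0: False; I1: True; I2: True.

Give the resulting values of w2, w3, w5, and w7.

w2 = False; w3 = False; w5 = False; w7 = False

w1 = NOT I1 = NOT True = False
w2 = I2 NOR w1 = True NOR False = False
w3 = I2 NOR w2 = True NOR False = False
w4 = w2 NOR w3 = False NOR False = True
w5 = w2 XNOR w4 = False XNOR True = False
w7 = w5 OR I0 = False OR False = False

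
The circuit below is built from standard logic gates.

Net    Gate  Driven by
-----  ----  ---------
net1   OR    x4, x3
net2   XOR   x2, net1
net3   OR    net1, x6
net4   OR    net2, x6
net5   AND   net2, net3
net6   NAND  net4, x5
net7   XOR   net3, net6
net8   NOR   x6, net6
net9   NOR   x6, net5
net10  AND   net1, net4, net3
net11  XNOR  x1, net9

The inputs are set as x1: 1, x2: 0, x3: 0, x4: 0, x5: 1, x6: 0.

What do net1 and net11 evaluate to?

net1 = x4 OR x3 = 0 OR 0 = 0
net2 = x2 XOR net1 = 0 XOR 0 = 0
net3 = net1 OR x6 = 0 OR 0 = 0
net5 = net2 AND net3 = 0 AND 0 = 0
net9 = x6 NOR net5 = 0 NOR 0 = 1
net11 = x1 XNOR net9 = 1 XNOR 1 = 1

net1 = 0, net11 = 1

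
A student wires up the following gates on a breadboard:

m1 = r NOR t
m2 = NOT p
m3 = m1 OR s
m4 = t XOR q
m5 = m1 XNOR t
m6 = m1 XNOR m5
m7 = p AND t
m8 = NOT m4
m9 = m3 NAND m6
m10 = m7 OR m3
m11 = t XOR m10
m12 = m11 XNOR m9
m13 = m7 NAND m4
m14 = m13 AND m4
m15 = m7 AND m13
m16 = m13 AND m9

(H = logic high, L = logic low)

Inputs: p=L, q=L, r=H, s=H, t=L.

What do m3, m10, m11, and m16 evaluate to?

m3 = H  m10 = H  m11 = H  m16 = H

m1 = r NOR t = H NOR L = L
m3 = m1 OR s = L OR H = H
m4 = t XOR q = L XOR L = L
m5 = m1 XNOR t = L XNOR L = H
m6 = m1 XNOR m5 = L XNOR H = L
m7 = p AND t = L AND L = L
m9 = m3 NAND m6 = H NAND L = H
m10 = m7 OR m3 = L OR H = H
m11 = t XOR m10 = L XOR H = H
m13 = m7 NAND m4 = L NAND L = H
m16 = m13 AND m9 = H AND H = H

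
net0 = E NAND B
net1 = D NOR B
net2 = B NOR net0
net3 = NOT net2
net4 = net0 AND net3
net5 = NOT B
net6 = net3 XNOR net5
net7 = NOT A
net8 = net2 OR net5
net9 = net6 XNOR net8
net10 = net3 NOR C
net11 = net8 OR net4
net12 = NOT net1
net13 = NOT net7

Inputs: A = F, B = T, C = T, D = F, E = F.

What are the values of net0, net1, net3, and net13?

net0 = T, net1 = F, net3 = T, net13 = F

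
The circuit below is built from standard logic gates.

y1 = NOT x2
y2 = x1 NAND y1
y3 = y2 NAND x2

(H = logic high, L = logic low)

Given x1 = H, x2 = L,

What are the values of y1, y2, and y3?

y1 = H, y2 = L, y3 = H

y1 = NOT x2 = NOT L = H
y2 = x1 NAND y1 = H NAND H = L
y3 = y2 NAND x2 = L NAND L = H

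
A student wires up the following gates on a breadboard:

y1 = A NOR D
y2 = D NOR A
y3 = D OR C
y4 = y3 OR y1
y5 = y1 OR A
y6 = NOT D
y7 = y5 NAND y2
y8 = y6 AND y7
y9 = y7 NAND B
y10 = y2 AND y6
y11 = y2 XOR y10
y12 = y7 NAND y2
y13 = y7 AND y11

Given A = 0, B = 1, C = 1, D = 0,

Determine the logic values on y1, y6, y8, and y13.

y1 = A NOR D = 0 NOR 0 = 1
y2 = D NOR A = 0 NOR 0 = 1
y5 = y1 OR A = 1 OR 0 = 1
y6 = NOT D = NOT 0 = 1
y7 = y5 NAND y2 = 1 NAND 1 = 0
y8 = y6 AND y7 = 1 AND 0 = 0
y10 = y2 AND y6 = 1 AND 1 = 1
y11 = y2 XOR y10 = 1 XOR 1 = 0
y13 = y7 AND y11 = 0 AND 0 = 0

y1 = 1, y6 = 1, y8 = 0, y13 = 0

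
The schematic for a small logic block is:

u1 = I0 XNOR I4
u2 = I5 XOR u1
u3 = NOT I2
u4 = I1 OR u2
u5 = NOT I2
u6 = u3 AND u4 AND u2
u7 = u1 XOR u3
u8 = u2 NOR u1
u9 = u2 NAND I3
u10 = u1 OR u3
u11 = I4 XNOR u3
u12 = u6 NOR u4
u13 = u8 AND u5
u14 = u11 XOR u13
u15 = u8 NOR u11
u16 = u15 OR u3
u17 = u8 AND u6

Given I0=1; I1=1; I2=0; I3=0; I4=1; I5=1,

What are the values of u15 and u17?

u1 = I0 XNOR I4 = 1 XNOR 1 = 1
u2 = I5 XOR u1 = 1 XOR 1 = 0
u3 = NOT I2 = NOT 0 = 1
u4 = I1 OR u2 = 1 OR 0 = 1
u6 = u3 AND u4 AND u2 = 1 AND 1 AND 0 = 0
u8 = u2 NOR u1 = 0 NOR 1 = 0
u11 = I4 XNOR u3 = 1 XNOR 1 = 1
u15 = u8 NOR u11 = 0 NOR 1 = 0
u17 = u8 AND u6 = 0 AND 0 = 0

u15 = 0; u17 = 0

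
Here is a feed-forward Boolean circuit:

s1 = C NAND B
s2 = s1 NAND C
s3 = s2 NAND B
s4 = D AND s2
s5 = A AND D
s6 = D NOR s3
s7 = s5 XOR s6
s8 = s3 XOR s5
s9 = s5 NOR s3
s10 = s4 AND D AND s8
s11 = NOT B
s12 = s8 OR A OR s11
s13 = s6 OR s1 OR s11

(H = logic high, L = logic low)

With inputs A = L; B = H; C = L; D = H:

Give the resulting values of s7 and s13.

s7 = L, s13 = H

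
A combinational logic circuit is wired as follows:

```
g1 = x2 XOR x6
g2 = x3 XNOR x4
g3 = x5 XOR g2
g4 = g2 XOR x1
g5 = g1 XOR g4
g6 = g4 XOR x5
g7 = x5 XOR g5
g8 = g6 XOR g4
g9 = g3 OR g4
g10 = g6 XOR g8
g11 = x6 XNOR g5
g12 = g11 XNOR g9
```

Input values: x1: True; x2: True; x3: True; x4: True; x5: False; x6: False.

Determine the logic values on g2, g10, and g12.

g2 = True; g10 = False; g12 = False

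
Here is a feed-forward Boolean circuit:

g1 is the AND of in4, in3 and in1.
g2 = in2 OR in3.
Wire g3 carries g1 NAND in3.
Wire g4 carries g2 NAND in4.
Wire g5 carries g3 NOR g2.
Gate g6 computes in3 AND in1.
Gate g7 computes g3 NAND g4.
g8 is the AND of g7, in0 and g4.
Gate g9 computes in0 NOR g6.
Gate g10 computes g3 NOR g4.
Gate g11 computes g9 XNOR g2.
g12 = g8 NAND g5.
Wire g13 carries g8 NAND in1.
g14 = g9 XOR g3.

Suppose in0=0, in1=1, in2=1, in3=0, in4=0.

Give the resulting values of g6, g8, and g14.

g6 = 0, g8 = 0, g14 = 0

g1 = in4 AND in3 AND in1 = 0 AND 0 AND 1 = 0
g2 = in2 OR in3 = 1 OR 0 = 1
g3 = g1 NAND in3 = 0 NAND 0 = 1
g4 = g2 NAND in4 = 1 NAND 0 = 1
g6 = in3 AND in1 = 0 AND 1 = 0
g7 = g3 NAND g4 = 1 NAND 1 = 0
g8 = g7 AND in0 AND g4 = 0 AND 0 AND 1 = 0
g9 = in0 NOR g6 = 0 NOR 0 = 1
g14 = g9 XOR g3 = 1 XOR 1 = 0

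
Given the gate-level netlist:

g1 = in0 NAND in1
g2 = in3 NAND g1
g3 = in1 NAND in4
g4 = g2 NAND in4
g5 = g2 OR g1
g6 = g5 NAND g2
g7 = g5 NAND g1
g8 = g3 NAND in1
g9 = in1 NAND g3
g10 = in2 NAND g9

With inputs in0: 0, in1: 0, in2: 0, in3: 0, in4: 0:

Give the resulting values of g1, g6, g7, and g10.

g1 = in0 NAND in1 = 0 NAND 0 = 1
g2 = in3 NAND g1 = 0 NAND 1 = 1
g3 = in1 NAND in4 = 0 NAND 0 = 1
g5 = g2 OR g1 = 1 OR 1 = 1
g6 = g5 NAND g2 = 1 NAND 1 = 0
g7 = g5 NAND g1 = 1 NAND 1 = 0
g9 = in1 NAND g3 = 0 NAND 1 = 1
g10 = in2 NAND g9 = 0 NAND 1 = 1

g1 = 1, g6 = 0, g7 = 0, g10 = 1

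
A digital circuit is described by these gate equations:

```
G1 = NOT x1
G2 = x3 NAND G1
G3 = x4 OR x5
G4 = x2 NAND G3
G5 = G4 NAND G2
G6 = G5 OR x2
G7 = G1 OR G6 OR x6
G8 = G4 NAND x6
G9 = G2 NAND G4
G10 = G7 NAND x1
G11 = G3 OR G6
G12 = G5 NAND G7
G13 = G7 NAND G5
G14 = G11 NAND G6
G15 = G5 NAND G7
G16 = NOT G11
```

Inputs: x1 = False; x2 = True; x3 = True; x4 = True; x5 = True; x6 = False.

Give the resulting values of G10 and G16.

G1 = NOT x1 = NOT False = True
G2 = x3 NAND G1 = True NAND True = False
G3 = x4 OR x5 = True OR True = True
G4 = x2 NAND G3 = True NAND True = False
G5 = G4 NAND G2 = False NAND False = True
G6 = G5 OR x2 = True OR True = True
G7 = G1 OR G6 OR x6 = True OR True OR False = True
G10 = G7 NAND x1 = True NAND False = True
G11 = G3 OR G6 = True OR True = True
G16 = NOT G11 = NOT True = False

G10 = True, G16 = False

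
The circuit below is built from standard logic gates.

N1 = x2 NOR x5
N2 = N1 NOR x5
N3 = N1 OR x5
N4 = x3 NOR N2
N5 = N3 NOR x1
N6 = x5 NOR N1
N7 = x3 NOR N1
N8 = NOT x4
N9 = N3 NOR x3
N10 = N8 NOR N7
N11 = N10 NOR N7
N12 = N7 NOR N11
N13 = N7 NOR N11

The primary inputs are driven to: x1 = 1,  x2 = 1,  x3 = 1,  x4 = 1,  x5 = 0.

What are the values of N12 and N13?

N1 = x2 NOR x5 = 1 NOR 0 = 0
N7 = x3 NOR N1 = 1 NOR 0 = 0
N8 = NOT x4 = NOT 1 = 0
N10 = N8 NOR N7 = 0 NOR 0 = 1
N11 = N10 NOR N7 = 1 NOR 0 = 0
N12 = N7 NOR N11 = 0 NOR 0 = 1
N13 = N7 NOR N11 = 0 NOR 0 = 1

N12 = 1; N13 = 1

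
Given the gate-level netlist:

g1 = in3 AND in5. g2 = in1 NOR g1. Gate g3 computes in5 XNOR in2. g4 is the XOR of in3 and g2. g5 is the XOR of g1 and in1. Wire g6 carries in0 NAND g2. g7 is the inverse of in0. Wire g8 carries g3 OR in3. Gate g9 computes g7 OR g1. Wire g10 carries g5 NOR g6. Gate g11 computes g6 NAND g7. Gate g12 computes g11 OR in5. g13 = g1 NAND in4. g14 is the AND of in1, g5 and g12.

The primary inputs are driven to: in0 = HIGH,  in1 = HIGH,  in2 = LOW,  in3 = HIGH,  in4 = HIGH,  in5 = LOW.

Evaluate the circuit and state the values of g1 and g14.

g1 = in3 AND in5 = HIGH AND LOW = LOW
g2 = in1 NOR g1 = HIGH NOR LOW = LOW
g5 = g1 XOR in1 = LOW XOR HIGH = HIGH
g6 = in0 NAND g2 = HIGH NAND LOW = HIGH
g7 = NOT in0 = NOT HIGH = LOW
g11 = g6 NAND g7 = HIGH NAND LOW = HIGH
g12 = g11 OR in5 = HIGH OR LOW = HIGH
g14 = in1 AND g5 AND g12 = HIGH AND HIGH AND HIGH = HIGH

g1 = LOW, g14 = HIGH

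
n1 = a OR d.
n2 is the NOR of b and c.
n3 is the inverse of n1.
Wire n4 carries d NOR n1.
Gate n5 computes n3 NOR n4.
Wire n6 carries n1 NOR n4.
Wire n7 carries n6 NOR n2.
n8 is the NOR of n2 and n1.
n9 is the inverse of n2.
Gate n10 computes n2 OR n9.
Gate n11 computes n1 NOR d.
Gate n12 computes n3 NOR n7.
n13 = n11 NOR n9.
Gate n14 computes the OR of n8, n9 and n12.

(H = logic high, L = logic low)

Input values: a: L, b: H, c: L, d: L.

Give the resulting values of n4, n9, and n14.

n1 = a OR d = L OR L = L
n2 = b NOR c = H NOR L = L
n3 = NOT n1 = NOT L = H
n4 = d NOR n1 = L NOR L = H
n6 = n1 NOR n4 = L NOR H = L
n7 = n6 NOR n2 = L NOR L = H
n8 = n2 NOR n1 = L NOR L = H
n9 = NOT n2 = NOT L = H
n12 = n3 NOR n7 = H NOR H = L
n14 = n8 OR n9 OR n12 = H OR H OR L = H

n4 = H; n9 = H; n14 = H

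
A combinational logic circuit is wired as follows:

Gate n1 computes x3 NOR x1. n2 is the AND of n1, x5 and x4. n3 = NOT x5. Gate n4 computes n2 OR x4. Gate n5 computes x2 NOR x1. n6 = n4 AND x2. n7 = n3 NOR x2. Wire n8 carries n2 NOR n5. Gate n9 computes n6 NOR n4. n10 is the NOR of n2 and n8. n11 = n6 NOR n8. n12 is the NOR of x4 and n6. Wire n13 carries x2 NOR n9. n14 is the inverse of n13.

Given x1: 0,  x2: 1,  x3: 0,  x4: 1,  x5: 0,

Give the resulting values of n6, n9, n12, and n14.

n1 = x3 NOR x1 = 0 NOR 0 = 1
n2 = n1 AND x5 AND x4 = 1 AND 0 AND 1 = 0
n4 = n2 OR x4 = 0 OR 1 = 1
n6 = n4 AND x2 = 1 AND 1 = 1
n9 = n6 NOR n4 = 1 NOR 1 = 0
n12 = x4 NOR n6 = 1 NOR 1 = 0
n13 = x2 NOR n9 = 1 NOR 0 = 0
n14 = NOT n13 = NOT 0 = 1

n6 = 1, n9 = 0, n12 = 0, n14 = 1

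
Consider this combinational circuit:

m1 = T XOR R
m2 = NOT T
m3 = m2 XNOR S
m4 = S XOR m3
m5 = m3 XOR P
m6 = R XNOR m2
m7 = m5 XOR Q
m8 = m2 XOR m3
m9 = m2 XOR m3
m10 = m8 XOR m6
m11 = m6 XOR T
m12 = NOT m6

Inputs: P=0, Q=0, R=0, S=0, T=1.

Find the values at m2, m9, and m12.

m2 = 0, m9 = 1, m12 = 0

m2 = NOT T = NOT 1 = 0
m3 = m2 XNOR S = 0 XNOR 0 = 1
m6 = R XNOR m2 = 0 XNOR 0 = 1
m9 = m2 XOR m3 = 0 XOR 1 = 1
m12 = NOT m6 = NOT 1 = 0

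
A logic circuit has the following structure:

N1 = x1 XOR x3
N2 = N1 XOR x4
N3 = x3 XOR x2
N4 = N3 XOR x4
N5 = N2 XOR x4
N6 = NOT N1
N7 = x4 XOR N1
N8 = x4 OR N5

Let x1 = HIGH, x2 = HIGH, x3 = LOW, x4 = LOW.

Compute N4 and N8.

N1 = x1 XOR x3 = HIGH XOR LOW = HIGH
N2 = N1 XOR x4 = HIGH XOR LOW = HIGH
N3 = x3 XOR x2 = LOW XOR HIGH = HIGH
N4 = N3 XOR x4 = HIGH XOR LOW = HIGH
N5 = N2 XOR x4 = HIGH XOR LOW = HIGH
N8 = x4 OR N5 = LOW OR HIGH = HIGH

N4 = HIGH  N8 = HIGH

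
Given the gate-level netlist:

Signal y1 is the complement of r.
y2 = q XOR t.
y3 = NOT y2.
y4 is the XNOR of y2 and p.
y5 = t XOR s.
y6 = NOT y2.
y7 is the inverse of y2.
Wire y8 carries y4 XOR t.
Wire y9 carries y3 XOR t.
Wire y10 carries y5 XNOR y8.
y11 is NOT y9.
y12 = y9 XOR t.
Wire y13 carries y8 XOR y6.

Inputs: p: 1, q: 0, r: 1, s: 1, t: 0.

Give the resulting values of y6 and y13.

y2 = q XOR t = 0 XOR 0 = 0
y4 = y2 XNOR p = 0 XNOR 1 = 0
y6 = NOT y2 = NOT 0 = 1
y8 = y4 XOR t = 0 XOR 0 = 0
y13 = y8 XOR y6 = 0 XOR 1 = 1

y6 = 1  y13 = 1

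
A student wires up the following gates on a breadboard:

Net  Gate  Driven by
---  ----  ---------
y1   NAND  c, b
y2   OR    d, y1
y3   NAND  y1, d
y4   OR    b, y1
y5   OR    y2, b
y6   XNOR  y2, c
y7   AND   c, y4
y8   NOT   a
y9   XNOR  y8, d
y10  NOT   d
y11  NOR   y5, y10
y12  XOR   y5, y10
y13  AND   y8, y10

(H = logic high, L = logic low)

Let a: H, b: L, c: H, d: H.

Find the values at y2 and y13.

y1 = c NAND b = H NAND L = H
y2 = d OR y1 = H OR H = H
y8 = NOT a = NOT H = L
y10 = NOT d = NOT H = L
y13 = y8 AND y10 = L AND L = L

y2 = H, y13 = L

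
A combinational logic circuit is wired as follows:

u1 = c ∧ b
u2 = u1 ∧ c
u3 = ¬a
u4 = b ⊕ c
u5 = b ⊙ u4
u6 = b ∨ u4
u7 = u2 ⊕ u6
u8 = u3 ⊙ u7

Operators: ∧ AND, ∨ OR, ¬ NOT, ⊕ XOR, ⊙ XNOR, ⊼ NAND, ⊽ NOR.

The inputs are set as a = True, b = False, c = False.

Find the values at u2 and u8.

u2 = False, u8 = True

u1 = c AND b = False AND False = False
u2 = u1 AND c = False AND False = False
u3 = NOT a = NOT True = False
u4 = b XOR c = False XOR False = False
u6 = b OR u4 = False OR False = False
u7 = u2 XOR u6 = False XOR False = False
u8 = u3 XNOR u7 = False XNOR False = True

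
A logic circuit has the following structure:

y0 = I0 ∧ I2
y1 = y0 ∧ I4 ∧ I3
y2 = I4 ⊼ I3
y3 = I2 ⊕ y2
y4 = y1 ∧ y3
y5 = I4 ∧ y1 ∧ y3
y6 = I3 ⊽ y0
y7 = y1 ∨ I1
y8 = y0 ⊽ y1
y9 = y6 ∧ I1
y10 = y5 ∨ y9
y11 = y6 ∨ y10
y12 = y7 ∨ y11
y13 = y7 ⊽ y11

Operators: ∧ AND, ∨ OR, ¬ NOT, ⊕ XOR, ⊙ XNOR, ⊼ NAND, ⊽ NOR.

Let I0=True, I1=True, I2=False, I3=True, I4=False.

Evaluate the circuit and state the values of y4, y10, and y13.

y0 = I0 AND I2 = True AND False = False
y1 = y0 AND I4 AND I3 = False AND False AND True = False
y2 = I4 NAND I3 = False NAND True = True
y3 = I2 XOR y2 = False XOR True = True
y4 = y1 AND y3 = False AND True = False
y5 = I4 AND y1 AND y3 = False AND False AND True = False
y6 = I3 NOR y0 = True NOR False = False
y7 = y1 OR I1 = False OR True = True
y9 = y6 AND I1 = False AND True = False
y10 = y5 OR y9 = False OR False = False
y11 = y6 OR y10 = False OR False = False
y13 = y7 NOR y11 = True NOR False = False

y4 = False; y10 = False; y13 = False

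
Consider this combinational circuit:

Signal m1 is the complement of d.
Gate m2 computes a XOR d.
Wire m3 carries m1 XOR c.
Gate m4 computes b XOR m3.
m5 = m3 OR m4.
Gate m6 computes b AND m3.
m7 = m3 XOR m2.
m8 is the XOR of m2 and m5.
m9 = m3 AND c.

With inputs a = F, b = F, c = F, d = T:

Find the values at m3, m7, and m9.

m3 = F; m7 = T; m9 = F

m1 = NOT d = NOT T = F
m2 = a XOR d = F XOR T = T
m3 = m1 XOR c = F XOR F = F
m7 = m3 XOR m2 = F XOR T = T
m9 = m3 AND c = F AND F = F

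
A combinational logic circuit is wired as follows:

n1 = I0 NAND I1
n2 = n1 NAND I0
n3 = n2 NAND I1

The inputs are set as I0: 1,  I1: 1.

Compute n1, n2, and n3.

n1 = I0 NAND I1 = 1 NAND 1 = 0
n2 = n1 NAND I0 = 0 NAND 1 = 1
n3 = n2 NAND I1 = 1 NAND 1 = 0

n1 = 0; n2 = 1; n3 = 0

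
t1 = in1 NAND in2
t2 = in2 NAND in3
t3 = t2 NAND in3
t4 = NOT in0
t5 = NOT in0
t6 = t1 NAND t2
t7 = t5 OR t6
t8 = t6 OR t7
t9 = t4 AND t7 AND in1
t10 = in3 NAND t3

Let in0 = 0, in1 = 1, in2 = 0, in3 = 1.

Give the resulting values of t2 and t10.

t2 = 1, t10 = 1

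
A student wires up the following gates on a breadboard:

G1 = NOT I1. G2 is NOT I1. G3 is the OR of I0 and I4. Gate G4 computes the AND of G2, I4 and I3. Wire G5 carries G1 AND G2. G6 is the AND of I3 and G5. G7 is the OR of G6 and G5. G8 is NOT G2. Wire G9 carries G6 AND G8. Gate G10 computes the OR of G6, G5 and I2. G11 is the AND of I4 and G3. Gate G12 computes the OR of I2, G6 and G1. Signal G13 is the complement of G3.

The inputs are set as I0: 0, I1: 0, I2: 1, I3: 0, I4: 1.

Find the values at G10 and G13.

G10 = 1  G13 = 0

G1 = NOT I1 = NOT 0 = 1
G2 = NOT I1 = NOT 0 = 1
G3 = I0 OR I4 = 0 OR 1 = 1
G5 = G1 AND G2 = 1 AND 1 = 1
G6 = I3 AND G5 = 0 AND 1 = 0
G10 = G6 OR G5 OR I2 = 0 OR 1 OR 1 = 1
G13 = NOT G3 = NOT 1 = 0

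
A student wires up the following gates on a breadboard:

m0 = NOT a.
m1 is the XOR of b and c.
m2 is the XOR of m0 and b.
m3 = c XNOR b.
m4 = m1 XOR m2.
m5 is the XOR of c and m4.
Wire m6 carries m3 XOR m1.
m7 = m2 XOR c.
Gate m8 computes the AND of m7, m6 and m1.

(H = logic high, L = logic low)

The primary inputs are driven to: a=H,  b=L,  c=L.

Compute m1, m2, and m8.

m0 = NOT a = NOT H = L
m1 = b XOR c = L XOR L = L
m2 = m0 XOR b = L XOR L = L
m3 = c XNOR b = L XNOR L = H
m6 = m3 XOR m1 = H XOR L = H
m7 = m2 XOR c = L XOR L = L
m8 = m7 AND m6 AND m1 = L AND H AND L = L

m1 = L, m2 = L, m8 = L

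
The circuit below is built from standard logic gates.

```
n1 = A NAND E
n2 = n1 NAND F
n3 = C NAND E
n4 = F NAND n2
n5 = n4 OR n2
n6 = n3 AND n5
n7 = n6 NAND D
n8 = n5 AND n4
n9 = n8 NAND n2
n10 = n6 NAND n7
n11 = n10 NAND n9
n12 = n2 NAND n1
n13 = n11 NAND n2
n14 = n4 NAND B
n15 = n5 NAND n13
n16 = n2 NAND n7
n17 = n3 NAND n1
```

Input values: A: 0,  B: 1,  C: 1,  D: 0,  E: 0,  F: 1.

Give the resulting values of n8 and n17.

n8 = 1, n17 = 0

n1 = A NAND E = 0 NAND 0 = 1
n2 = n1 NAND F = 1 NAND 1 = 0
n3 = C NAND E = 1 NAND 0 = 1
n4 = F NAND n2 = 1 NAND 0 = 1
n5 = n4 OR n2 = 1 OR 0 = 1
n8 = n5 AND n4 = 1 AND 1 = 1
n17 = n3 NAND n1 = 1 NAND 1 = 0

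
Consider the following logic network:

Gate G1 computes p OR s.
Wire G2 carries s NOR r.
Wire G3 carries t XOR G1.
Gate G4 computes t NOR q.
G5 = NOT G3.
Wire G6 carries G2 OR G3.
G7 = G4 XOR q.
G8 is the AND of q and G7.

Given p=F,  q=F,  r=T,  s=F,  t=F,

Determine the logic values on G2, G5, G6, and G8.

G2 = F, G5 = T, G6 = F, G8 = F

G1 = p OR s = F OR F = F
G2 = s NOR r = F NOR T = F
G3 = t XOR G1 = F XOR F = F
G4 = t NOR q = F NOR F = T
G5 = NOT G3 = NOT F = T
G6 = G2 OR G3 = F OR F = F
G7 = G4 XOR q = T XOR F = T
G8 = q AND G7 = F AND T = F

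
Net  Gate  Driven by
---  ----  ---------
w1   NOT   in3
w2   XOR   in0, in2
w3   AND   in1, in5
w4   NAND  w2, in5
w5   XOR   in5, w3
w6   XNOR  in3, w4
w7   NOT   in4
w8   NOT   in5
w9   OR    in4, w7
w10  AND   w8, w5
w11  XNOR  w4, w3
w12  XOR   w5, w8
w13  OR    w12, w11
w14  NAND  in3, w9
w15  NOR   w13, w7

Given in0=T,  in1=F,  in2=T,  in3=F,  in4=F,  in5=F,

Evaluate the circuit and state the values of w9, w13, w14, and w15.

w2 = in0 XOR in2 = T XOR T = F
w3 = in1 AND in5 = F AND F = F
w4 = w2 NAND in5 = F NAND F = T
w5 = in5 XOR w3 = F XOR F = F
w7 = NOT in4 = NOT F = T
w8 = NOT in5 = NOT F = T
w9 = in4 OR w7 = F OR T = T
w11 = w4 XNOR w3 = T XNOR F = F
w12 = w5 XOR w8 = F XOR T = T
w13 = w12 OR w11 = T OR F = T
w14 = in3 NAND w9 = F NAND T = T
w15 = w13 NOR w7 = T NOR T = F

w9 = T; w13 = T; w14 = T; w15 = F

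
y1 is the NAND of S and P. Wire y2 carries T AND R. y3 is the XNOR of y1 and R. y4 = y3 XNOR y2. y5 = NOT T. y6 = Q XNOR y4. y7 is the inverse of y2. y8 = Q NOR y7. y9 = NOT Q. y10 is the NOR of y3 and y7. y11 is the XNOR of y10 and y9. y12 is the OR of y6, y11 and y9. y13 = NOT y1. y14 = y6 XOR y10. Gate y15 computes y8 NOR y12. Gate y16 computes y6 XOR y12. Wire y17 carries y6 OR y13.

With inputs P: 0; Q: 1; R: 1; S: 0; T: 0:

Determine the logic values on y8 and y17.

y1 = S NAND P = 0 NAND 0 = 1
y2 = T AND R = 0 AND 1 = 0
y3 = y1 XNOR R = 1 XNOR 1 = 1
y4 = y3 XNOR y2 = 1 XNOR 0 = 0
y6 = Q XNOR y4 = 1 XNOR 0 = 0
y7 = NOT y2 = NOT 0 = 1
y8 = Q NOR y7 = 1 NOR 1 = 0
y13 = NOT y1 = NOT 1 = 0
y17 = y6 OR y13 = 0 OR 0 = 0

y8 = 0  y17 = 0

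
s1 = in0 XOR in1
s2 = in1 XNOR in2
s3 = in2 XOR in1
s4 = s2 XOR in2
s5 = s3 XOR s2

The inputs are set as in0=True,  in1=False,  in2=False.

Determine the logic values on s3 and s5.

s2 = in1 XNOR in2 = False XNOR False = True
s3 = in2 XOR in1 = False XOR False = False
s5 = s3 XOR s2 = False XOR True = True

s3 = False, s5 = True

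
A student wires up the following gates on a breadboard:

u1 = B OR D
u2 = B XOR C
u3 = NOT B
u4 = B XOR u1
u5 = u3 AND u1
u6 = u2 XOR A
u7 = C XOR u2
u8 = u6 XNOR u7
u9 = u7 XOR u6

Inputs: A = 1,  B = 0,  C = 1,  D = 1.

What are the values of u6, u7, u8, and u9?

u6 = 0, u7 = 0, u8 = 1, u9 = 0

u2 = B XOR C = 0 XOR 1 = 1
u6 = u2 XOR A = 1 XOR 1 = 0
u7 = C XOR u2 = 1 XOR 1 = 0
u8 = u6 XNOR u7 = 0 XNOR 0 = 1
u9 = u7 XOR u6 = 0 XOR 0 = 0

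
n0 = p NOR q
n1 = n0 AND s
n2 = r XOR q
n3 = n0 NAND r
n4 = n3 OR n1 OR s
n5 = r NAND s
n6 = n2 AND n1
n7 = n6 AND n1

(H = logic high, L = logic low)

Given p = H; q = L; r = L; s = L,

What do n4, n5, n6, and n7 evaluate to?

n4 = H, n5 = H, n6 = L, n7 = L

n0 = p NOR q = H NOR L = L
n1 = n0 AND s = L AND L = L
n2 = r XOR q = L XOR L = L
n3 = n0 NAND r = L NAND L = H
n4 = n3 OR n1 OR s = H OR L OR L = H
n5 = r NAND s = L NAND L = H
n6 = n2 AND n1 = L AND L = L
n7 = n6 AND n1 = L AND L = L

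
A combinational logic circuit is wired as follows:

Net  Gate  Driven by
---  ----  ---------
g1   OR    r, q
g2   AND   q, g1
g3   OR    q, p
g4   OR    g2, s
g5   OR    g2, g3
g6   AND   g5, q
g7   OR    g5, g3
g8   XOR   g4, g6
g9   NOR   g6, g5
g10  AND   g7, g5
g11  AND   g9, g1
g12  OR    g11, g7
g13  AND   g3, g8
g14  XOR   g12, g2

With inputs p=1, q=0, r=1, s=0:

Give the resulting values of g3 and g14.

g3 = 1  g14 = 1

g1 = r OR q = 1 OR 0 = 1
g2 = q AND g1 = 0 AND 1 = 0
g3 = q OR p = 0 OR 1 = 1
g5 = g2 OR g3 = 0 OR 1 = 1
g6 = g5 AND q = 1 AND 0 = 0
g7 = g5 OR g3 = 1 OR 1 = 1
g9 = g6 NOR g5 = 0 NOR 1 = 0
g11 = g9 AND g1 = 0 AND 1 = 0
g12 = g11 OR g7 = 0 OR 1 = 1
g14 = g12 XOR g2 = 1 XOR 0 = 1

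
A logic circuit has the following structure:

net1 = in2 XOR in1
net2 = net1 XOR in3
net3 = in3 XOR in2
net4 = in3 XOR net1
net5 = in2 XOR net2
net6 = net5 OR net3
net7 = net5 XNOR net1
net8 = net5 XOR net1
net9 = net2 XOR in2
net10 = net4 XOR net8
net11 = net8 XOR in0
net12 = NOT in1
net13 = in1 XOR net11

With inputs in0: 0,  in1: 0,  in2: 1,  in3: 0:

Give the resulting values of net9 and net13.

net9 = 0; net13 = 1

net1 = in2 XOR in1 = 1 XOR 0 = 1
net2 = net1 XOR in3 = 1 XOR 0 = 1
net5 = in2 XOR net2 = 1 XOR 1 = 0
net8 = net5 XOR net1 = 0 XOR 1 = 1
net9 = net2 XOR in2 = 1 XOR 1 = 0
net11 = net8 XOR in0 = 1 XOR 0 = 1
net13 = in1 XOR net11 = 0 XOR 1 = 1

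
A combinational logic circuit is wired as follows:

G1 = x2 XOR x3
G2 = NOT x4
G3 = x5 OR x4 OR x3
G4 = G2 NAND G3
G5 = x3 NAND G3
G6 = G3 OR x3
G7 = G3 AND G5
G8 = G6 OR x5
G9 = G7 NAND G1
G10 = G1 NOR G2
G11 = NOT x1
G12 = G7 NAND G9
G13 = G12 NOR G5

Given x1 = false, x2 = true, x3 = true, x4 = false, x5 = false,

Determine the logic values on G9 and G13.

G1 = x2 XOR x3 = true XOR true = false
G3 = x5 OR x4 OR x3 = false OR false OR true = true
G5 = x3 NAND G3 = true NAND true = false
G7 = G3 AND G5 = true AND false = false
G9 = G7 NAND G1 = false NAND false = true
G12 = G7 NAND G9 = false NAND true = true
G13 = G12 NOR G5 = true NOR false = false

G9 = true  G13 = false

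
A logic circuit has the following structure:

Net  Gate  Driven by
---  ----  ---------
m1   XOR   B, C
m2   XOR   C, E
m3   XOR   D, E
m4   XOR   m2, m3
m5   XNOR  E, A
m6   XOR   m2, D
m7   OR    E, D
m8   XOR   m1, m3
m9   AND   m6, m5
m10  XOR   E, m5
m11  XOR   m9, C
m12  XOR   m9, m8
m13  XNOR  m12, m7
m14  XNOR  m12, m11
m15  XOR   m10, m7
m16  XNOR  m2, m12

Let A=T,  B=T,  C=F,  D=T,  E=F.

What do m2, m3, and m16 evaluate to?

m2 = F  m3 = T  m16 = T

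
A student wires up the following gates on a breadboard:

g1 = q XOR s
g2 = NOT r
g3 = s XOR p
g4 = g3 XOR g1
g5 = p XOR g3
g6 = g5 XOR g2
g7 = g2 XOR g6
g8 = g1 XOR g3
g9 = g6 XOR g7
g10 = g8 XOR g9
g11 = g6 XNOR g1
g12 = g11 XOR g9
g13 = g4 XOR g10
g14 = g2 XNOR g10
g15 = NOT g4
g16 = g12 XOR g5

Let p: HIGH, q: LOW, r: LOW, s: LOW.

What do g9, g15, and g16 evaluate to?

g1 = q XOR s = LOW XOR LOW = LOW
g2 = NOT r = NOT LOW = HIGH
g3 = s XOR p = LOW XOR HIGH = HIGH
g4 = g3 XOR g1 = HIGH XOR LOW = HIGH
g5 = p XOR g3 = HIGH XOR HIGH = LOW
g6 = g5 XOR g2 = LOW XOR HIGH = HIGH
g7 = g2 XOR g6 = HIGH XOR HIGH = LOW
g9 = g6 XOR g7 = HIGH XOR LOW = HIGH
g11 = g6 XNOR g1 = HIGH XNOR LOW = LOW
g12 = g11 XOR g9 = LOW XOR HIGH = HIGH
g15 = NOT g4 = NOT HIGH = LOW
g16 = g12 XOR g5 = HIGH XOR LOW = HIGH

g9 = HIGH  g15 = LOW  g16 = HIGH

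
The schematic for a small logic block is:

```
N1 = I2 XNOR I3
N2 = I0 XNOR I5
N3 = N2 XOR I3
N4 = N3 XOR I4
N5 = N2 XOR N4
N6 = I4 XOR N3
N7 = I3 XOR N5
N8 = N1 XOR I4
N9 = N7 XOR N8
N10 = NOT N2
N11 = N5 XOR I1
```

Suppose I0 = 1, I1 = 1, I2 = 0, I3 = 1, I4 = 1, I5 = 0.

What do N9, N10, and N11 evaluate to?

N1 = I2 XNOR I3 = 0 XNOR 1 = 0
N2 = I0 XNOR I5 = 1 XNOR 0 = 0
N3 = N2 XOR I3 = 0 XOR 1 = 1
N4 = N3 XOR I4 = 1 XOR 1 = 0
N5 = N2 XOR N4 = 0 XOR 0 = 0
N7 = I3 XOR N5 = 1 XOR 0 = 1
N8 = N1 XOR I4 = 0 XOR 1 = 1
N9 = N7 XOR N8 = 1 XOR 1 = 0
N10 = NOT N2 = NOT 0 = 1
N11 = N5 XOR I1 = 0 XOR 1 = 1

N9 = 0, N10 = 1, N11 = 1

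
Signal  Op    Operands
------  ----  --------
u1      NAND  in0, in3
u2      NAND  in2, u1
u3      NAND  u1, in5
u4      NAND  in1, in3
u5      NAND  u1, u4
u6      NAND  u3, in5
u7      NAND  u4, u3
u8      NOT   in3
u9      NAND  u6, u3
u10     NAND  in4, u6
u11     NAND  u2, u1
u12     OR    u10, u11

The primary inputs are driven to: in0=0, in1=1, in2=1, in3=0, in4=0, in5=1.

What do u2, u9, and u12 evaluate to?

u2 = 0  u9 = 1  u12 = 1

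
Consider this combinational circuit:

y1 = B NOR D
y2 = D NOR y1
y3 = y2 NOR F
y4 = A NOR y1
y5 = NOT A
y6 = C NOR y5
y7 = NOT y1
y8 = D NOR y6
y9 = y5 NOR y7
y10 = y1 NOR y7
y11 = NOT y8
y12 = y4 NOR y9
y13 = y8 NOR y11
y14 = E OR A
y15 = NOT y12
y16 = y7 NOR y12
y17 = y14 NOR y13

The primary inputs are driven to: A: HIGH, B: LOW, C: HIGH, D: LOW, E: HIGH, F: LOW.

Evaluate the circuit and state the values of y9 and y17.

y1 = B NOR D = LOW NOR LOW = HIGH
y5 = NOT A = NOT HIGH = LOW
y6 = C NOR y5 = HIGH NOR LOW = LOW
y7 = NOT y1 = NOT HIGH = LOW
y8 = D NOR y6 = LOW NOR LOW = HIGH
y9 = y5 NOR y7 = LOW NOR LOW = HIGH
y11 = NOT y8 = NOT HIGH = LOW
y13 = y8 NOR y11 = HIGH NOR LOW = LOW
y14 = E OR A = HIGH OR HIGH = HIGH
y17 = y14 NOR y13 = HIGH NOR LOW = LOW

y9 = HIGH  y17 = LOW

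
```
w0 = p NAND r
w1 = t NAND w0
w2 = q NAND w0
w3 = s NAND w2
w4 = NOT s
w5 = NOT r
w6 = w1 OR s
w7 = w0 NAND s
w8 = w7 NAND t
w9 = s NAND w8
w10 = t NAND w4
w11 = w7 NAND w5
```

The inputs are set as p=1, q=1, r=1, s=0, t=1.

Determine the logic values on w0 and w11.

w0 = 0  w11 = 1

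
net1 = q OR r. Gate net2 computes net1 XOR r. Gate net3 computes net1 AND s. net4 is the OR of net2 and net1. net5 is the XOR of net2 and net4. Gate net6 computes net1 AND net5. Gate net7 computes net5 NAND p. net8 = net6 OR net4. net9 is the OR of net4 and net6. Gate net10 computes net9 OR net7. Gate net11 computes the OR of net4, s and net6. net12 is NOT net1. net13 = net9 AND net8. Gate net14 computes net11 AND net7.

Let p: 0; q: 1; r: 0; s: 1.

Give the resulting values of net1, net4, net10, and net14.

net1 = 1, net4 = 1, net10 = 1, net14 = 1

net1 = q OR r = 1 OR 0 = 1
net2 = net1 XOR r = 1 XOR 0 = 1
net4 = net2 OR net1 = 1 OR 1 = 1
net5 = net2 XOR net4 = 1 XOR 1 = 0
net6 = net1 AND net5 = 1 AND 0 = 0
net7 = net5 NAND p = 0 NAND 0 = 1
net9 = net4 OR net6 = 1 OR 0 = 1
net10 = net9 OR net7 = 1 OR 1 = 1
net11 = net4 OR s OR net6 = 1 OR 1 OR 0 = 1
net14 = net11 AND net7 = 1 AND 1 = 1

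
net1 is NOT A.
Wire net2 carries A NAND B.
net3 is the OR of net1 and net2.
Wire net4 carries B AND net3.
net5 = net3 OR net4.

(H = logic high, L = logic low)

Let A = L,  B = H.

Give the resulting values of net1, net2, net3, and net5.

net1 = NOT A = NOT L = H
net2 = A NAND B = L NAND H = H
net3 = net1 OR net2 = H OR H = H
net4 = B AND net3 = H AND H = H
net5 = net3 OR net4 = H OR H = H

net1 = H, net2 = H, net3 = H, net5 = H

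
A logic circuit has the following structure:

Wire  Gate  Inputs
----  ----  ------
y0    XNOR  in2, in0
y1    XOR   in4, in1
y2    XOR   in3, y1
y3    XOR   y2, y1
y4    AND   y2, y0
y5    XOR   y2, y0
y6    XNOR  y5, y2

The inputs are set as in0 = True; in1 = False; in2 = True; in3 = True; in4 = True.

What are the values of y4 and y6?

y0 = in2 XNOR in0 = True XNOR True = True
y1 = in4 XOR in1 = True XOR False = True
y2 = in3 XOR y1 = True XOR True = False
y4 = y2 AND y0 = False AND True = False
y5 = y2 XOR y0 = False XOR True = True
y6 = y5 XNOR y2 = True XNOR False = False

y4 = False, y6 = False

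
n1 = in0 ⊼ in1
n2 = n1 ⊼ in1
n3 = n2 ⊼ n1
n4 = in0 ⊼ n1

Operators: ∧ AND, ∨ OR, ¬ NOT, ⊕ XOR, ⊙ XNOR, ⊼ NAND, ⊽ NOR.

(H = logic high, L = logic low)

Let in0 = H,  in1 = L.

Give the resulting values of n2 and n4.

n2 = H  n4 = L

n1 = in0 NAND in1 = H NAND L = H
n2 = n1 NAND in1 = H NAND L = H
n4 = in0 NAND n1 = H NAND H = L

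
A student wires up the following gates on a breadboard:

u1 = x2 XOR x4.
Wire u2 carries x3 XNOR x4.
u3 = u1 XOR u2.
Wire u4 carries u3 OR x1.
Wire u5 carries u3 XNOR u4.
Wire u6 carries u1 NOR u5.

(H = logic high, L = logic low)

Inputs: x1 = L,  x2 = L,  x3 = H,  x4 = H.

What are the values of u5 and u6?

u1 = x2 XOR x4 = L XOR H = H
u2 = x3 XNOR x4 = H XNOR H = H
u3 = u1 XOR u2 = H XOR H = L
u4 = u3 OR x1 = L OR L = L
u5 = u3 XNOR u4 = L XNOR L = H
u6 = u1 NOR u5 = H NOR H = L

u5 = H  u6 = L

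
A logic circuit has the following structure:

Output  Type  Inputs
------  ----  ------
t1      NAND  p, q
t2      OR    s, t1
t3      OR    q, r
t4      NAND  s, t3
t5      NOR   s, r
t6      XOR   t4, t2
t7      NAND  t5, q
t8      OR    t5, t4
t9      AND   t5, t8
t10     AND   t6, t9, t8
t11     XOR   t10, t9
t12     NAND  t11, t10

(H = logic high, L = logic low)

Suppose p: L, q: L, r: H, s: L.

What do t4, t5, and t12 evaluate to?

t4 = H; t5 = L; t12 = H

t1 = p NAND q = L NAND L = H
t2 = s OR t1 = L OR H = H
t3 = q OR r = L OR H = H
t4 = s NAND t3 = L NAND H = H
t5 = s NOR r = L NOR H = L
t6 = t4 XOR t2 = H XOR H = L
t8 = t5 OR t4 = L OR H = H
t9 = t5 AND t8 = L AND H = L
t10 = t6 AND t9 AND t8 = L AND L AND H = L
t11 = t10 XOR t9 = L XOR L = L
t12 = t11 NAND t10 = L NAND L = H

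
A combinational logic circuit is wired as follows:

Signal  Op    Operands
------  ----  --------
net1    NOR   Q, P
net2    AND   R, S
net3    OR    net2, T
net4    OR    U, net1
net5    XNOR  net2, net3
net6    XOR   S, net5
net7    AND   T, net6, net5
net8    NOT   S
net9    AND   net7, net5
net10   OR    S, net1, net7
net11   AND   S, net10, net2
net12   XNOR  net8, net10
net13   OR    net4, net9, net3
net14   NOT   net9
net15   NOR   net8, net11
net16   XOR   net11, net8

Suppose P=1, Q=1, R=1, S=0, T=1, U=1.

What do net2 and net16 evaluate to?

net2 = 0, net16 = 1

net1 = Q NOR P = 1 NOR 1 = 0
net2 = R AND S = 1 AND 0 = 0
net3 = net2 OR T = 0 OR 1 = 1
net5 = net2 XNOR net3 = 0 XNOR 1 = 0
net6 = S XOR net5 = 0 XOR 0 = 0
net7 = T AND net6 AND net5 = 1 AND 0 AND 0 = 0
net8 = NOT S = NOT 0 = 1
net10 = S OR net1 OR net7 = 0 OR 0 OR 0 = 0
net11 = S AND net10 AND net2 = 0 AND 0 AND 0 = 0
net16 = net11 XOR net8 = 0 XOR 1 = 1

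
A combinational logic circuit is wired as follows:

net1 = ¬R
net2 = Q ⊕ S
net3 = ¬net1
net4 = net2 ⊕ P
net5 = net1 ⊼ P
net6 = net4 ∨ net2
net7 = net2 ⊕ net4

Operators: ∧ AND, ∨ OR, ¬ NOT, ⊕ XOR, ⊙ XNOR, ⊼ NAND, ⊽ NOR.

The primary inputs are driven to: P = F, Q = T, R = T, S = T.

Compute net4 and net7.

net4 = F; net7 = F

net2 = Q XOR S = T XOR T = F
net4 = net2 XOR P = F XOR F = F
net7 = net2 XOR net4 = F XOR F = F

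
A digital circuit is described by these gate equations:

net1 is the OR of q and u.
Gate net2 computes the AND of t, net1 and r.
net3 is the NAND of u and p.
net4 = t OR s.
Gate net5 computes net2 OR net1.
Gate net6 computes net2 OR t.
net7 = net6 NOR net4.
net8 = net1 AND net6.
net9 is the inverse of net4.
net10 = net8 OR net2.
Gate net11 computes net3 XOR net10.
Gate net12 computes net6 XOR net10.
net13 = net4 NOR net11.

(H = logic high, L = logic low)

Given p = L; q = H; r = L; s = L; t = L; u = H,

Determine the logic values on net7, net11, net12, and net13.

net1 = q OR u = H OR H = H
net2 = t AND net1 AND r = L AND H AND L = L
net3 = u NAND p = H NAND L = H
net4 = t OR s = L OR L = L
net6 = net2 OR t = L OR L = L
net7 = net6 NOR net4 = L NOR L = H
net8 = net1 AND net6 = H AND L = L
net10 = net8 OR net2 = L OR L = L
net11 = net3 XOR net10 = H XOR L = H
net12 = net6 XOR net10 = L XOR L = L
net13 = net4 NOR net11 = L NOR H = L

net7 = H, net11 = H, net12 = L, net13 = L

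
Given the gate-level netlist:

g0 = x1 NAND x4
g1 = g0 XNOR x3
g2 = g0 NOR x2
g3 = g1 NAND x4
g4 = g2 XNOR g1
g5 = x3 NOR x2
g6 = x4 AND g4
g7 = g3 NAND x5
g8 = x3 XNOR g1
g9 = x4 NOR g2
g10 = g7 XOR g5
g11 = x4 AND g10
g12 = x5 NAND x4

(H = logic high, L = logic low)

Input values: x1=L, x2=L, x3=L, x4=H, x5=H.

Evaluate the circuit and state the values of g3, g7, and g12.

g0 = x1 NAND x4 = L NAND H = H
g1 = g0 XNOR x3 = H XNOR L = L
g3 = g1 NAND x4 = L NAND H = H
g7 = g3 NAND x5 = H NAND H = L
g12 = x5 NAND x4 = H NAND H = L

g3 = H, g7 = L, g12 = L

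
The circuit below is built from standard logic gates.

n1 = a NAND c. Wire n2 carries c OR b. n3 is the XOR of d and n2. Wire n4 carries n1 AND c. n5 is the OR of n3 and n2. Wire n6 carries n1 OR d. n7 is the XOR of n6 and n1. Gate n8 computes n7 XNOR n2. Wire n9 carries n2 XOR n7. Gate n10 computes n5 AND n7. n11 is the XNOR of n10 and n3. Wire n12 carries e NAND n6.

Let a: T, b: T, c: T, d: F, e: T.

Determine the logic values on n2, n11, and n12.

n2 = T, n11 = F, n12 = T

n1 = a NAND c = T NAND T = F
n2 = c OR b = T OR T = T
n3 = d XOR n2 = F XOR T = T
n5 = n3 OR n2 = T OR T = T
n6 = n1 OR d = F OR F = F
n7 = n6 XOR n1 = F XOR F = F
n10 = n5 AND n7 = T AND F = F
n11 = n10 XNOR n3 = F XNOR T = F
n12 = e NAND n6 = T NAND F = T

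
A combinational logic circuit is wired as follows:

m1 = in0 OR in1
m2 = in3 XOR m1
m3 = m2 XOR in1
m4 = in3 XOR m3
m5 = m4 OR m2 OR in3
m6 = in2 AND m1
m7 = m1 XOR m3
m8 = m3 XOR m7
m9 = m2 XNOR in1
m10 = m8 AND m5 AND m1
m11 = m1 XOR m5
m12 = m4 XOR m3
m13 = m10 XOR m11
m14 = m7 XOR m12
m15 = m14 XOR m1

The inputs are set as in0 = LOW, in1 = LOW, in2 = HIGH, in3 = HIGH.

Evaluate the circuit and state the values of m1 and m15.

m1 = in0 OR in1 = LOW OR LOW = LOW
m2 = in3 XOR m1 = HIGH XOR LOW = HIGH
m3 = m2 XOR in1 = HIGH XOR LOW = HIGH
m4 = in3 XOR m3 = HIGH XOR HIGH = LOW
m7 = m1 XOR m3 = LOW XOR HIGH = HIGH
m12 = m4 XOR m3 = LOW XOR HIGH = HIGH
m14 = m7 XOR m12 = HIGH XOR HIGH = LOW
m15 = m14 XOR m1 = LOW XOR LOW = LOW

m1 = LOW, m15 = LOW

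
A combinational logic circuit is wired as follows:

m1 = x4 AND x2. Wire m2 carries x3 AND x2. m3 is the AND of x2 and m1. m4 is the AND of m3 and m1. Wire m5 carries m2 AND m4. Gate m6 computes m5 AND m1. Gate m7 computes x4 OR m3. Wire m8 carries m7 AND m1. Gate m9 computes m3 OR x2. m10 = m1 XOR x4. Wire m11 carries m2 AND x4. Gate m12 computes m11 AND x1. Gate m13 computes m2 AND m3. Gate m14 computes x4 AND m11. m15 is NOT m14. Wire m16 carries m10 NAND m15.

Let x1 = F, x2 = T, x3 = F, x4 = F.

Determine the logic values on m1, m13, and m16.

m1 = x4 AND x2 = F AND T = F
m2 = x3 AND x2 = F AND T = F
m3 = x2 AND m1 = T AND F = F
m10 = m1 XOR x4 = F XOR F = F
m11 = m2 AND x4 = F AND F = F
m13 = m2 AND m3 = F AND F = F
m14 = x4 AND m11 = F AND F = F
m15 = NOT m14 = NOT F = T
m16 = m10 NAND m15 = F NAND T = T

m1 = F, m13 = F, m16 = T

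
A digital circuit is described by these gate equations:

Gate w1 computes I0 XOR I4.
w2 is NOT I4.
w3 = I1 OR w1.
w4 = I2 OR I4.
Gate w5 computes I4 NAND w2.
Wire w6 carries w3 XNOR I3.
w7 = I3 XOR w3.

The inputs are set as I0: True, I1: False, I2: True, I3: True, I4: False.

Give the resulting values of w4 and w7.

w1 = I0 XOR I4 = True XOR False = True
w3 = I1 OR w1 = False OR True = True
w4 = I2 OR I4 = True OR False = True
w7 = I3 XOR w3 = True XOR True = False

w4 = True, w7 = False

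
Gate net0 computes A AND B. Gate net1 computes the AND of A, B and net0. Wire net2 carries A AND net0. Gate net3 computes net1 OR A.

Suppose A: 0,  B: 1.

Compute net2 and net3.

net2 = 0, net3 = 0

net0 = A AND B = 0 AND 1 = 0
net1 = A AND B AND net0 = 0 AND 1 AND 0 = 0
net2 = A AND net0 = 0 AND 0 = 0
net3 = net1 OR A = 0 OR 0 = 0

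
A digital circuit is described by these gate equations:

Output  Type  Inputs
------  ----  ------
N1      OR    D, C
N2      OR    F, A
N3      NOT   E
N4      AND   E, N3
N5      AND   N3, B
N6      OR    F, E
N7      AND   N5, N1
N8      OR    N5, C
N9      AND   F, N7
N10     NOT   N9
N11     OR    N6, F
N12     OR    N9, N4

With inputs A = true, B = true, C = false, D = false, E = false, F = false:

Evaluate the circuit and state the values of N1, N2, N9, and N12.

N1 = D OR C = false OR false = false
N2 = F OR A = false OR true = true
N3 = NOT E = NOT false = true
N4 = E AND N3 = false AND true = false
N5 = N3 AND B = true AND true = true
N7 = N5 AND N1 = true AND false = false
N9 = F AND N7 = false AND false = false
N12 = N9 OR N4 = false OR false = false

N1 = false, N2 = true, N9 = false, N12 = false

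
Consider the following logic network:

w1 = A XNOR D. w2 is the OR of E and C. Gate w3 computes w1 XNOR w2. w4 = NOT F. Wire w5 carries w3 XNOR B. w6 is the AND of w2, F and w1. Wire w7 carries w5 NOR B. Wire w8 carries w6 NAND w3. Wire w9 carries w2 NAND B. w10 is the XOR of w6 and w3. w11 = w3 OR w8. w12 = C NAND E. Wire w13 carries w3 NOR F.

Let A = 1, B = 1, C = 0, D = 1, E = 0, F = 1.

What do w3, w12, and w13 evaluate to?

w3 = 0; w12 = 1; w13 = 0

w1 = A XNOR D = 1 XNOR 1 = 1
w2 = E OR C = 0 OR 0 = 0
w3 = w1 XNOR w2 = 1 XNOR 0 = 0
w12 = C NAND E = 0 NAND 0 = 1
w13 = w3 NOR F = 0 NOR 1 = 0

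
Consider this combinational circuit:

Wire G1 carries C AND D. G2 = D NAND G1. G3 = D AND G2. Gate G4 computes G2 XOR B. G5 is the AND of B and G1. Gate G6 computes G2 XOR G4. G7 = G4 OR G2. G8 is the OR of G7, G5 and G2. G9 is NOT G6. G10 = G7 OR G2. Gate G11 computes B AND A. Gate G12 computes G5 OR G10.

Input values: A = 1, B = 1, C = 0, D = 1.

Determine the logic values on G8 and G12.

G8 = 1, G12 = 1

G1 = C AND D = 0 AND 1 = 0
G2 = D NAND G1 = 1 NAND 0 = 1
G4 = G2 XOR B = 1 XOR 1 = 0
G5 = B AND G1 = 1 AND 0 = 0
G7 = G4 OR G2 = 0 OR 1 = 1
G8 = G7 OR G5 OR G2 = 1 OR 0 OR 1 = 1
G10 = G7 OR G2 = 1 OR 1 = 1
G12 = G5 OR G10 = 0 OR 1 = 1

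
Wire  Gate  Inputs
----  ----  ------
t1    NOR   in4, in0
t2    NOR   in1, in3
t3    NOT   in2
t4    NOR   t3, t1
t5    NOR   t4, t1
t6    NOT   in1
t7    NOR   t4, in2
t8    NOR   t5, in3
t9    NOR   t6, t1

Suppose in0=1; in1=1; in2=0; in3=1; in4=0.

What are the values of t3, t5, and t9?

t3 = 1; t5 = 1; t9 = 1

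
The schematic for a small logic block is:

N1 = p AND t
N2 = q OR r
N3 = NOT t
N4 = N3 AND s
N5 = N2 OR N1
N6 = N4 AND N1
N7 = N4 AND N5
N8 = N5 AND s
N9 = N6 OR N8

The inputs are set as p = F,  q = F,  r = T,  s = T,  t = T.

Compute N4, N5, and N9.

N4 = F; N5 = T; N9 = T

N1 = p AND t = F AND T = F
N2 = q OR r = F OR T = T
N3 = NOT t = NOT T = F
N4 = N3 AND s = F AND T = F
N5 = N2 OR N1 = T OR F = T
N6 = N4 AND N1 = F AND F = F
N8 = N5 AND s = T AND T = T
N9 = N6 OR N8 = F OR T = T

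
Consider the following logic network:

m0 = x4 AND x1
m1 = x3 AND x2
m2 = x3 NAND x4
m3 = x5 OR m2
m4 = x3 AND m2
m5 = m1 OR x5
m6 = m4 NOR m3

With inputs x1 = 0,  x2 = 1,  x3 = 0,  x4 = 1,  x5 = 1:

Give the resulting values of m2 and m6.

m2 = x3 NAND x4 = 0 NAND 1 = 1
m3 = x5 OR m2 = 1 OR 1 = 1
m4 = x3 AND m2 = 0 AND 1 = 0
m6 = m4 NOR m3 = 0 NOR 1 = 0

m2 = 1  m6 = 0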